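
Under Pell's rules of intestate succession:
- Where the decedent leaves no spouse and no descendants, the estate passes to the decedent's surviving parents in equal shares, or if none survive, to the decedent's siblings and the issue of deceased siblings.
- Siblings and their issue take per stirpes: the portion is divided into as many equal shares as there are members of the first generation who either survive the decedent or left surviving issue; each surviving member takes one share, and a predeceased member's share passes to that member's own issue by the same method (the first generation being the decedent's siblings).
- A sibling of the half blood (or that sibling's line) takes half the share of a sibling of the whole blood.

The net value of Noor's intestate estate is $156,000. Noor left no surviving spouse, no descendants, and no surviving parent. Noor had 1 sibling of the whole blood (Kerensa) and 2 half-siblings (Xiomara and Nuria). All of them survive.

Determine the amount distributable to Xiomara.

Xiomara receives $39,000.

The entire $156,000 passes to the siblings and their issue.
Counting each half-blood sibling's line as half a unit, there are 2 units in $156,000, so one unit is $78,000. Whole-blood lines (Kerensa) take $78,000 each; half-blood lines (Xiomara and Nuria) take $39,000 each.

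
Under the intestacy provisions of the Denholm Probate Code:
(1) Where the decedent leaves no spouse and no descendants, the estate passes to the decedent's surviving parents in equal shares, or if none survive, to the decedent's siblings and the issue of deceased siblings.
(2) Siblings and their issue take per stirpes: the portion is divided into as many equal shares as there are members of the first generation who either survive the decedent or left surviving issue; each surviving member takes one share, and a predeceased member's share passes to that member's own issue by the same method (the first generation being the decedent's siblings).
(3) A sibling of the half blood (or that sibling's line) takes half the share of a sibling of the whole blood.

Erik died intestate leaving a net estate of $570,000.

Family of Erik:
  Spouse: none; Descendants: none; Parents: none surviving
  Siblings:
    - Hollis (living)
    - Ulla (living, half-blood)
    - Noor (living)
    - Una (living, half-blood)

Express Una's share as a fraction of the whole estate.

The entire $570,000 passes to the siblings and their issue.
Counting each half-blood sibling's line as half a unit, there are 3 units in $570,000, so one unit is $190,000. Whole-blood lines (Hollis and Noor) take $190,000 each; half-blood lines (Ulla and Una) take $95,000 each.

Una receives 1/6 of the estate.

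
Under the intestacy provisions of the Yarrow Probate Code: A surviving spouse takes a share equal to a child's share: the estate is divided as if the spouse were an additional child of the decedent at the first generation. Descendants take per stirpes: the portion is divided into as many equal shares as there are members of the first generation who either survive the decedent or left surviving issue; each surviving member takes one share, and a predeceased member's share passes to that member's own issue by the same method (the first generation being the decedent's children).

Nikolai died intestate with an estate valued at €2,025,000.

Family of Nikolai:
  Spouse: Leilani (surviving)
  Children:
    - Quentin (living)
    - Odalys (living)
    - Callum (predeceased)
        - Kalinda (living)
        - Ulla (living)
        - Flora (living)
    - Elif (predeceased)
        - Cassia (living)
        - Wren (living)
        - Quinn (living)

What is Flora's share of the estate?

The spouse counts as an additional share at the children's level, so there are 5 primary shares of €405,000. Leilani takes one such share (€405,000).
The children's combined portion (€1,620,000) is divided into 4 shares of €405,000: Quentin and Odalys each take €405,000; Callum's €405,000 share passes to Callum's issue; Elif's €405,000 share passes to Elif's issue.
Callum's share (€405,000) is divided into 3 shares of €135,000: Kalinda, Ulla, and Flora each take €135,000.
Elif's share (€405,000) is divided into 3 shares of €135,000: Cassia, Wren, and Quinn each take €135,000.

Flora receives €135,000.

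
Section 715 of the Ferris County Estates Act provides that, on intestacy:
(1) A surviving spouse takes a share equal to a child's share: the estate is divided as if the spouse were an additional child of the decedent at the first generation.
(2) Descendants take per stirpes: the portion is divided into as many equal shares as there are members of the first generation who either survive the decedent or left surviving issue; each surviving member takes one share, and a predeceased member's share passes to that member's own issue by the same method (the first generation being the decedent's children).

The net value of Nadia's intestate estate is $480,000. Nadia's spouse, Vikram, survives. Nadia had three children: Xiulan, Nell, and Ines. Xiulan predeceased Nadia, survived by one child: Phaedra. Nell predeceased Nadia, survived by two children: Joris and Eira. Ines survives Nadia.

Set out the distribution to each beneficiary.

Vikram: $120,000; Phaedra: $120,000; Joris: $60,000; Eira: $60,000; Ines: $120,000

The spouse counts as an additional share at the children's level, so there are 4 primary shares of $120,000. Vikram takes one such share ($120,000).
The children's combined portion ($360,000) is divided into 3 shares of $120,000: Ines takes $120,000; Xiulan's $120,000 share passes to Xiulan's issue; Nell's $120,000 share passes to Nell's issue.
Xiulan's share ($120,000) passes entirely to Phaedra.
Nell's share ($120,000) is divided into 2 shares of $60,000: Joris and Eira each take $60,000.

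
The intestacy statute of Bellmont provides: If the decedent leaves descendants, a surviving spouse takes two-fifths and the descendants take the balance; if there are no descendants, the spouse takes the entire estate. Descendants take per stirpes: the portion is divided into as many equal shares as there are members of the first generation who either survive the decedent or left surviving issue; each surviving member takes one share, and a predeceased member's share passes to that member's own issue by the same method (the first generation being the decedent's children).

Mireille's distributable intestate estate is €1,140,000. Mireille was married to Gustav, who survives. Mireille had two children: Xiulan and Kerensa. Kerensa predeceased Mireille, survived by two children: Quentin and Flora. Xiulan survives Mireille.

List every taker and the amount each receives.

Gustav takes two-fifths of €1,140,000 = €456,000. The remaining €684,000 passes to the descendants.
The descendants' portion (€684,000) is divided into 2 shares of €342,000: Xiulan takes €342,000; Kerensa's €342,000 share passes to Kerensa's issue.
Kerensa's share (€342,000) is divided into 2 shares of €171,000: Quentin and Flora each take €171,000.

Gustav: €456,000; Xiulan: €342,000; Quentin: €171,000; Flora: €171,000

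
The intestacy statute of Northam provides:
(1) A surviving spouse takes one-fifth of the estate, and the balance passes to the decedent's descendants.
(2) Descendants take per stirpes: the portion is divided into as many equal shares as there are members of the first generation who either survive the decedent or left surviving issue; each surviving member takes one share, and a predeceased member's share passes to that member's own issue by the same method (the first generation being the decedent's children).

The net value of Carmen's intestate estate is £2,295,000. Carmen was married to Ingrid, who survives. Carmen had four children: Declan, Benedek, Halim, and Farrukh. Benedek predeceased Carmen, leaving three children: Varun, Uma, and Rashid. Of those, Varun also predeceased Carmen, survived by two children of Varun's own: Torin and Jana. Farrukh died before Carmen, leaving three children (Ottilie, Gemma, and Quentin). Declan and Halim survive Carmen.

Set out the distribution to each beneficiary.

Ingrid: £459,000; Declan: £459,000; Torin: £76,500; Jana: £76,500; Uma: £153,000; Rashid: £153,000; Halim: £459,000; Ottilie: £153,000; Gemma: £153,000; Quentin: £153,000

Ingrid takes one-fifth of £2,295,000 = £459,000. The remaining £1,836,000 passes to the descendants.
The descendants' portion (£1,836,000) is divided into 4 shares of £459,000: Declan and Halim each take £459,000; Benedek's £459,000 share passes to Benedek's issue; Farrukh's £459,000 share passes to Farrukh's issue.
Benedek's share (£459,000) is divided into 3 shares of £153,000: Uma and Rashid each take £153,000; Varun's £153,000 share passes to Varun's issue.
Varun's share (£153,000) is divided into 2 shares of £76,500: Torin and Jana each take £76,500.
Farrukh's share (£459,000) is divided into 3 shares of £153,000: Ottilie, Gemma, and Quentin each take £153,000.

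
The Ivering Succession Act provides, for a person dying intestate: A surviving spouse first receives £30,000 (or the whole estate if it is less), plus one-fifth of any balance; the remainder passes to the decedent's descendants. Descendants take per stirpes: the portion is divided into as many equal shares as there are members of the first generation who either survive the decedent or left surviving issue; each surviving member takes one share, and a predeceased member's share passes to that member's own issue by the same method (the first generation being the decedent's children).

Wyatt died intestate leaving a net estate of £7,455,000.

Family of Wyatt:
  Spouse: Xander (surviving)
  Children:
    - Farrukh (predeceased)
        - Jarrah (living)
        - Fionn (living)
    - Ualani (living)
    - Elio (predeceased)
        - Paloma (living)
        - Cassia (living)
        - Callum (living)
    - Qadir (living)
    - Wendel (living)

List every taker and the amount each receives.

Xander: £1,515,000; Jarrah: £594,000; Fionn: £594,000; Ualani: £1,188,000; Paloma: £396,000; Cassia: £396,000; Callum: £396,000; Qadir: £1,188,000; Wendel: £1,188,000

Xander first takes £30,000, leaving a balance of £7,425,000. Xander then takes one-fifth of the balance (£1,485,000), for a total of £1,515,000. The remaining £5,940,000 passes to the descendants.
The descendants' portion (£5,940,000) is divided into 5 shares of £1,188,000: Ualani, Qadir, and Wendel each take £1,188,000; Farrukh's £1,188,000 share passes to Farrukh's issue; Elio's £1,188,000 share passes to Elio's issue.
Farrukh's share (£1,188,000) is divided into 2 shares of £594,000: Jarrah and Fionn each take £594,000.
Elio's share (£1,188,000) is divided into 3 shares of £396,000: Paloma, Cassia, and Callum each take £396,000.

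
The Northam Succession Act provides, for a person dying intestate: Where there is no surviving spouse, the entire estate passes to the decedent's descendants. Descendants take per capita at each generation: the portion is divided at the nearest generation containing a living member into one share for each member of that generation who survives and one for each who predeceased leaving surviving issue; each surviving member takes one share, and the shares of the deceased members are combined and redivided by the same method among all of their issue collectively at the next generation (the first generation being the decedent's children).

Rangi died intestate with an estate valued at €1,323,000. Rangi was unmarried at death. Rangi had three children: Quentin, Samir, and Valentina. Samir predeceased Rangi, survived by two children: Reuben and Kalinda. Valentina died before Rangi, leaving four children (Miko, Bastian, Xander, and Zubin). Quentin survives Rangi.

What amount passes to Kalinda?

The entire €1,323,000 passes to the descendants.
That amount (€1,323,000) is divided at the children's generation into 3 shares of €441,000. Quentin takes €441,000. The 2 shares of the deceased (Samir and Valentina) are combined into a pool of €882,000.
That pool (€882,000) is divided at the grandchildren's generation equally among Reuben, Kalinda, Miko, Bastian, Xander, and Zubin: €147,000 each.

Kalinda receives €147,000.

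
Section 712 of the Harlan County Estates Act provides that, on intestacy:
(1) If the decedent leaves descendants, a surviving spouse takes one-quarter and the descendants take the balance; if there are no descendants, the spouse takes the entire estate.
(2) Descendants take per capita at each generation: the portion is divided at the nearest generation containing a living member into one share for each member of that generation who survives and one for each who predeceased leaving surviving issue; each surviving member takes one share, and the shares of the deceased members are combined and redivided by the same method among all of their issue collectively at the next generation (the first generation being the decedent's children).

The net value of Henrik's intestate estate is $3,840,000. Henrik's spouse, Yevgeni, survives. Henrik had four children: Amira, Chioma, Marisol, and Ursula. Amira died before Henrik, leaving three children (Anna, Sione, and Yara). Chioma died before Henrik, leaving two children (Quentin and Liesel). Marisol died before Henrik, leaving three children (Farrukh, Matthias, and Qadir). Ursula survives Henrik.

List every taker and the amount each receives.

Yevgeni: $960,000; Anna: $270,000; Sione: $270,000; Yara: $270,000; Quentin: $270,000; Liesel: $270,000; Farrukh: $270,000; Matthias: $270,000; Qadir: $270,000; Ursula: $720,000

Yevgeni takes one-quarter of $3,840,000 = $960,000. The remaining $2,880,000 passes to the descendants.
The descendants' portion ($2,880,000) is divided at the children's generation into 4 shares of $720,000. Ursula takes $720,000. The 3 shares of the deceased (Amira, Chioma, and Marisol) are combined into a pool of $2,160,000.
That pool ($2,160,000) is divided at the grandchildren's generation equally among Anna, Sione, Yara, Quentin, Liesel, Farrukh, Matthias, and Qadir: $270,000 each.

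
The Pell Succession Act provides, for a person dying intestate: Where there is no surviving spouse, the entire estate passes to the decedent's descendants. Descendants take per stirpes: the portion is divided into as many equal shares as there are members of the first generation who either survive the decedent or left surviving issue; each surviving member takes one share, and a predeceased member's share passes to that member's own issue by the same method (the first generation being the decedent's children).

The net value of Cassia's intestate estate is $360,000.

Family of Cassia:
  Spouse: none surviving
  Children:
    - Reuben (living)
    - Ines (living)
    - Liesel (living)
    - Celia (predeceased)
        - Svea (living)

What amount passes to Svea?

The entire $360,000 passes to the descendants.
That amount ($360,000) is divided into 4 shares of $90,000: Reuben, Ines, and Liesel each take $90,000; Celia's $90,000 share passes to Celia's issue.
Celia's share ($90,000) passes entirely to Svea.

Svea receives $90,000.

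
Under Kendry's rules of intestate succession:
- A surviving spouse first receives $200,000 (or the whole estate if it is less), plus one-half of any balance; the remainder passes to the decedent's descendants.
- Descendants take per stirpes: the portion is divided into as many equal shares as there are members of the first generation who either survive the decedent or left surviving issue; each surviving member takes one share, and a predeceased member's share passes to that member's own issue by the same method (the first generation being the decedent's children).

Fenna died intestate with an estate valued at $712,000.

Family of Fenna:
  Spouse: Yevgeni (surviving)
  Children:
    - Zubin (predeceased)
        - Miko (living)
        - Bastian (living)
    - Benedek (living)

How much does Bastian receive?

Yevgeni first takes $200,000, leaving a balance of $512,000. Yevgeni then takes one-half of the balance ($256,000), for a total of $456,000. The remaining $256,000 passes to the descendants.
The descendants' portion ($256,000) is divided into 2 shares of $128,000: Benedek takes $128,000; Zubin's $128,000 share passes to Zubin's issue.
Zubin's share ($128,000) is divided into 2 shares of $64,000: Miko and Bastian each take $64,000.

Bastian receives $64,000.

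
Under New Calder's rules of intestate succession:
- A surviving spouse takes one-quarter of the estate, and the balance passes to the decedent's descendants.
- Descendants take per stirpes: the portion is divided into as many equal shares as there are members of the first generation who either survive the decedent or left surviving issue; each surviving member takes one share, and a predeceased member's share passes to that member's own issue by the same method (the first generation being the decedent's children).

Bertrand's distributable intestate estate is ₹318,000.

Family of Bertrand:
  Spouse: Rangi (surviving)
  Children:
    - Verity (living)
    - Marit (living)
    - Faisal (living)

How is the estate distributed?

Rangi takes one-quarter of ₹318,000 = ₹79,500. The remaining ₹238,500 passes to the descendants.
The descendants' portion (₹238,500) is divided into 3 shares of ₹79,500: Verity, Marit, and Faisal each take ₹79,500.

Rangi: ₹79,500; Verity: ₹79,500; Marit: ₹79,500; Faisal: ₹79,500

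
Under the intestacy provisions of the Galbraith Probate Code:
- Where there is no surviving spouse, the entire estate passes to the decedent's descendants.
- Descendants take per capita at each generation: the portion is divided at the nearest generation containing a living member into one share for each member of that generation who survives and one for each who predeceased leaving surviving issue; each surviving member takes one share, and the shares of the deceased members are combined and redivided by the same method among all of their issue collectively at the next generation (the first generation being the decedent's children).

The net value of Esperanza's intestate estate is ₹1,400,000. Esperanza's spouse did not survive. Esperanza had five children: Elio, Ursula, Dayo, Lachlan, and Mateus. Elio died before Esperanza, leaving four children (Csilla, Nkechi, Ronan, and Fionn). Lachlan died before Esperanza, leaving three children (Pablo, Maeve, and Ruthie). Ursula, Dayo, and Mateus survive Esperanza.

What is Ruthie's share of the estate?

The entire ₹1,400,000 passes to the descendants.
That amount (₹1,400,000) is divided at the children's generation into 5 shares of ₹280,000. Ursula, Dayo, and Mateus each take ₹280,000. The 2 shares of the deceased (Elio and Lachlan) are combined into a pool of ₹560,000.
That pool (₹560,000) is divided at the grandchildren's generation equally among Csilla, Nkechi, Ronan, Fionn, Pablo, Maeve, and Ruthie: ₹80,000 each.

Ruthie receives ₹80,000.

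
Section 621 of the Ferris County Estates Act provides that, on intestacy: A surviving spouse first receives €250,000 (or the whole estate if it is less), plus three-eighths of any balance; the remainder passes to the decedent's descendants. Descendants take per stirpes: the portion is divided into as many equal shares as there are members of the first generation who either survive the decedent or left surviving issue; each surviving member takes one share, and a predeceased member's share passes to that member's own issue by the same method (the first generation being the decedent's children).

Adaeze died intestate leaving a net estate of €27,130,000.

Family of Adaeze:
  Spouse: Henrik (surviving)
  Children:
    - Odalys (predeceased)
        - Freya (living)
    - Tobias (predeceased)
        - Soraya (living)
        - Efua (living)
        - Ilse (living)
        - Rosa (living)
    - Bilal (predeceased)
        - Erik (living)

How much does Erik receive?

Erik receives €5,600,000.

Henrik first takes €250,000, leaving a balance of €26,880,000. Henrik then takes three-eighths of the balance (€10,080,000), for a total of €10,330,000. The remaining €16,800,000 passes to the descendants.
The descendants' portion (€16,800,000) is divided into 3 shares of €5,600,000: Odalys's €5,600,000 share passes to Odalys's issue; Tobias's €5,600,000 share passes to Tobias's issue; Bilal's €5,600,000 share passes to Bilal's issue.
Odalys's share (€5,600,000) passes entirely to Freya.
Tobias's share (€5,600,000) is divided into 4 shares of €1,400,000: Soraya, Efua, Ilse, and Rosa each take €1,400,000.
Bilal's share (€5,600,000) passes entirely to Erik.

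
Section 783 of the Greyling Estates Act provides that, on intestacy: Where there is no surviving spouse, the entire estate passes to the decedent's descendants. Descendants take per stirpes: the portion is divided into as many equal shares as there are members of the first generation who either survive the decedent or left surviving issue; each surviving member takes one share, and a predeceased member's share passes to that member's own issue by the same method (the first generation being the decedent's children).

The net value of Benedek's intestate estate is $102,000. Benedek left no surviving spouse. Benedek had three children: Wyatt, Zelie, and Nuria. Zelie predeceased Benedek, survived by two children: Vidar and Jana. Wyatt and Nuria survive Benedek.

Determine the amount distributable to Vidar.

Vidar receives $17,000.

The entire $102,000 passes to the descendants.
That amount ($102,000) is divided into 3 shares of $34,000: Wyatt and Nuria each take $34,000; Zelie's $34,000 share passes to Zelie's issue.
Zelie's share ($34,000) is divided into 2 shares of $17,000: Vidar and Jana each take $17,000.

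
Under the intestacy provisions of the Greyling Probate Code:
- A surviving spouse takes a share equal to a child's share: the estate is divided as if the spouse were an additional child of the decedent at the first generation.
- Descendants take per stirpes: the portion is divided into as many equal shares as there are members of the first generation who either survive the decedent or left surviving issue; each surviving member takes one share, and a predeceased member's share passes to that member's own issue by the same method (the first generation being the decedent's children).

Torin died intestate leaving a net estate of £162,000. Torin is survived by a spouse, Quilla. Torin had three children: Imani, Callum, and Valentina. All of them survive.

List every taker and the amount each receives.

The spouse counts as an additional share at the children's level, so there are 4 primary shares of £40,500. Quilla takes one such share (£40,500).
The children's combined portion (£121,500) is divided into 3 shares of £40,500: Imani, Callum, and Valentina each take £40,500.

Quilla: £40,500; Imani: £40,500; Callum: £40,500; Valentina: £40,500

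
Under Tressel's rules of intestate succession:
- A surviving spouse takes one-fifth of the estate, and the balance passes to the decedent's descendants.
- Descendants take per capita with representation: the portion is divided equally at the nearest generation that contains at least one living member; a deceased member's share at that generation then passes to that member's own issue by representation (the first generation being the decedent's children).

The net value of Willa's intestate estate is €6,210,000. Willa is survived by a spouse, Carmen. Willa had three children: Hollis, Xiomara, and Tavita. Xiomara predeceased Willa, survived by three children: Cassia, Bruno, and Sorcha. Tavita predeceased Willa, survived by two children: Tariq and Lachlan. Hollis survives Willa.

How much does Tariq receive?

Tariq receives €828,000.

Carmen takes one-fifth of €6,210,000 = €1,242,000. The remaining €4,968,000 passes to the descendants.
The descendants' portion (€4,968,000) is divided into 3 shares of €1,656,000: Hollis takes €1,656,000; Xiomara's €1,656,000 share passes to Xiomara's issue; Tavita's €1,656,000 share passes to Tavita's issue.
Xiomara's share (€1,656,000) is divided into 3 shares of €552,000: Cassia, Bruno, and Sorcha each take €552,000.
Tavita's share (€1,656,000) is divided into 2 shares of €828,000: Tariq and Lachlan each take €828,000.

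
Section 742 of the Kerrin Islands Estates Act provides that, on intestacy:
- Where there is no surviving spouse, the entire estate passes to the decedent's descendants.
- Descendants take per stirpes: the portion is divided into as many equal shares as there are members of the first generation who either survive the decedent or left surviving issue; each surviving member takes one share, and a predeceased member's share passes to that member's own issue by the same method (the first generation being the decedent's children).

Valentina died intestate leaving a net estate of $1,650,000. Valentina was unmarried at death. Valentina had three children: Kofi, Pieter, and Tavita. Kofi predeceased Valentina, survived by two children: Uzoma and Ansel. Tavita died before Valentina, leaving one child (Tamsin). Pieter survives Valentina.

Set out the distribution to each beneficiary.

The entire $1,650,000 passes to the descendants.
That amount ($1,650,000) is divided into 3 shares of $550,000: Pieter takes $550,000; Kofi's $550,000 share passes to Kofi's issue; Tavita's $550,000 share passes to Tavita's issue.
Kofi's share ($550,000) is divided into 2 shares of $275,000: Uzoma and Ansel each take $275,000.
Tavita's share ($550,000) passes entirely to Tamsin.

Uzoma: $275,000; Ansel: $275,000; Pieter: $550,000; Tamsin: $550,000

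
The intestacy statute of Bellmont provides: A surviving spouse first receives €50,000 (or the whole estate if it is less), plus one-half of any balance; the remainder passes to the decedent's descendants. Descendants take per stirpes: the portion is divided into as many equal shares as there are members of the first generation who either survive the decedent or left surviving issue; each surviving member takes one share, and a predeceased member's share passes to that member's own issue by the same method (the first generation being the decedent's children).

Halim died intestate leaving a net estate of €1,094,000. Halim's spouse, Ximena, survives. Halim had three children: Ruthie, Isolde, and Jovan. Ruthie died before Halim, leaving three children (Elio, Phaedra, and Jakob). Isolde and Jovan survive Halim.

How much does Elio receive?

Elio receives €58,000.

Ximena first takes €50,000, leaving a balance of €1,044,000. Ximena then takes one-half of the balance (€522,000), for a total of €572,000. The remaining €522,000 passes to the descendants.
The descendants' portion (€522,000) is divided into 3 shares of €174,000: Isolde and Jovan each take €174,000; Ruthie's €174,000 share passes to Ruthie's issue.
Ruthie's share (€174,000) is divided into 3 shares of €58,000: Elio, Phaedra, and Jakob each take €58,000.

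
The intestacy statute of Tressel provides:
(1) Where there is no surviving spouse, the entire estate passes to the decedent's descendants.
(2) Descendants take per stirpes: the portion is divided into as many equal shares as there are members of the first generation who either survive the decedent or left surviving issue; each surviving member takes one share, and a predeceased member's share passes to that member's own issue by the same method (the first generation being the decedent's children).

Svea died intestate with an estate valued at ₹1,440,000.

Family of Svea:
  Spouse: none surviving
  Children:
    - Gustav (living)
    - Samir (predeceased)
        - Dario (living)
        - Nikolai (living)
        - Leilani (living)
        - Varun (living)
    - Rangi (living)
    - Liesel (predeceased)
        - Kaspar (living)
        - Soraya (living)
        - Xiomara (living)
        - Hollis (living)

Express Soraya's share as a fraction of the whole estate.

The entire ₹1,440,000 passes to the descendants.
That amount (₹1,440,000) is divided into 4 shares of ₹360,000: Gustav and Rangi each take ₹360,000; Samir's ₹360,000 share passes to Samir's issue; Liesel's ₹360,000 share passes to Liesel's issue.
Samir's share (₹360,000) is divided into 4 shares of ₹90,000: Dario, Nikolai, Leilani, and Varun each take ₹90,000.
Liesel's share (₹360,000) is divided into 4 shares of ₹90,000: Kaspar, Soraya, Xiomara, and Hollis each take ₹90,000.

Soraya receives 1/16 of the estate.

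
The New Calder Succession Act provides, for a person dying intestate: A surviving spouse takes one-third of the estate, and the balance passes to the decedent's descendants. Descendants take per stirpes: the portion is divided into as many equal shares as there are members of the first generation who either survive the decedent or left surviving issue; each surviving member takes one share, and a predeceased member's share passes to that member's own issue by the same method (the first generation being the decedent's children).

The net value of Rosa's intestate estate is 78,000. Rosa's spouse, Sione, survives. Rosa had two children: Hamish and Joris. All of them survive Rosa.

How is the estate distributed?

Sione takes one-third of 78,000 = 26,000. The remaining 52,000 passes to the descendants.
The descendants' portion (52,000) is divided into 2 shares of 26,000: Hamish and Joris each take 26,000.

Sione: 26,000; Hamish: 26,000; Joris: 26,000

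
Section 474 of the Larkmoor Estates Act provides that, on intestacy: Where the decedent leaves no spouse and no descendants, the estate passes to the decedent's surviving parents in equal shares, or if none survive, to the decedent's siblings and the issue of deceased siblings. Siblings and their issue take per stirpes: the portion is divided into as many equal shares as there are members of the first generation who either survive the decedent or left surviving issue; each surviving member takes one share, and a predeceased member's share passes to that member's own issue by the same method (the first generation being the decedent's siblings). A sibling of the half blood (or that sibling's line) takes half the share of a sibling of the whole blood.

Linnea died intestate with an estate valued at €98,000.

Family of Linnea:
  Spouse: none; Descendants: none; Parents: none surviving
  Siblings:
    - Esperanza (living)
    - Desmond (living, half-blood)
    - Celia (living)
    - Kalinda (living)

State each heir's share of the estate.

Esperanza: €28,000; Desmond: €14,000; Celia: €28,000; Kalinda: €28,000

The entire €98,000 passes to the siblings and their issue.
Counting each half-blood sibling's line as half a unit, there are 7/2 units in €98,000, so one unit is €28,000. Whole-blood lines (Esperanza, Celia, and Kalinda) take €28,000 each; half-blood lines (Desmond) take €14,000 each.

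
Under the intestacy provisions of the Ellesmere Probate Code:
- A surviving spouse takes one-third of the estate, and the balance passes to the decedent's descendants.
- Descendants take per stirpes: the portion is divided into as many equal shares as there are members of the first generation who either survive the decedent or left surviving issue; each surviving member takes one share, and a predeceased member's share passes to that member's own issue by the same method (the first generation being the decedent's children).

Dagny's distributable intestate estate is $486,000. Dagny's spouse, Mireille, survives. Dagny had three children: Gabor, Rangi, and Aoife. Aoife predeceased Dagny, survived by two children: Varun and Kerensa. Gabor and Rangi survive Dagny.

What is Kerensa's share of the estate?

Kerensa receives $54,000.

Mireille takes one-third of $486,000 = $162,000. The remaining $324,000 passes to the descendants.
The descendants' portion ($324,000) is divided into 3 shares of $108,000: Gabor and Rangi each take $108,000; Aoife's $108,000 share passes to Aoife's issue.
Aoife's share ($108,000) is divided into 2 shares of $54,000: Varun and Kerensa each take $54,000.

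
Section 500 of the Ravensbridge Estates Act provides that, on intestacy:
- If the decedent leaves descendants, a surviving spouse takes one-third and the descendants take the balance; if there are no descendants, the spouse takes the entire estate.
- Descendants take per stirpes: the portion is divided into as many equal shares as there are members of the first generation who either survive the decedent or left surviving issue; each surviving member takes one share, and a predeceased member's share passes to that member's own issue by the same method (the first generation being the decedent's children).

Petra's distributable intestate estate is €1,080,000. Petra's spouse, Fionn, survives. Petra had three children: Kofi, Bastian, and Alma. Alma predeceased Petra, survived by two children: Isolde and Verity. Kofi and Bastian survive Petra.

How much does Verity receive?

Verity receives €120,000.

Fionn takes one-third of €1,080,000 = €360,000. The remaining €720,000 passes to the descendants.
The descendants' portion (€720,000) is divided into 3 shares of €240,000: Kofi and Bastian each take €240,000; Alma's €240,000 share passes to Alma's issue.
Alma's share (€240,000) is divided into 2 shares of €120,000: Isolde and Verity each take €120,000.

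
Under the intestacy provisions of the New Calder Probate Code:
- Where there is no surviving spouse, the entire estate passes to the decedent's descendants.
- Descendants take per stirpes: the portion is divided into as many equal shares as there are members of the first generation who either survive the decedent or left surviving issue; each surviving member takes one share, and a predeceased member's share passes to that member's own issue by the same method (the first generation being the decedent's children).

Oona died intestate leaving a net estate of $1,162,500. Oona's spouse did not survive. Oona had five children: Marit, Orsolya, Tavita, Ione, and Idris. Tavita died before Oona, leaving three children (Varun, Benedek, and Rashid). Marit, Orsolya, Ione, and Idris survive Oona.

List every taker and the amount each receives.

The entire $1,162,500 passes to the descendants.
That amount ($1,162,500) is divided into 5 shares of $232,500: Marit, Orsolya, Ione, and Idris each take $232,500; Tavita's $232,500 share passes to Tavita's issue.
Tavita's share ($232,500) is divided into 3 shares of $77,500: Varun, Benedek, and Rashid each take $77,500.

Marit: $232,500; Orsolya: $232,500; Varun: $77,500; Benedek: $77,500; Rashid: $77,500; Ione: $232,500; Idris: $232,500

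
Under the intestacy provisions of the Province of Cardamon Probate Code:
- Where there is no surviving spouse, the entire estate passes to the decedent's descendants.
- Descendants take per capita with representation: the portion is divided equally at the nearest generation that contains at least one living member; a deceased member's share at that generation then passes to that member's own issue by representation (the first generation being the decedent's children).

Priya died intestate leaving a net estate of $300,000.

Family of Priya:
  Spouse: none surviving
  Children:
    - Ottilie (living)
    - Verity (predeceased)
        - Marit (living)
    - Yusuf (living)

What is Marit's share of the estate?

The entire $300,000 passes to the descendants.
That amount ($300,000) is divided into 3 shares of $100,000: Ottilie and Yusuf each take $100,000; Verity's $100,000 share passes to Verity's issue.
Verity's share ($100,000) passes entirely to Marit.

Marit receives $100,000.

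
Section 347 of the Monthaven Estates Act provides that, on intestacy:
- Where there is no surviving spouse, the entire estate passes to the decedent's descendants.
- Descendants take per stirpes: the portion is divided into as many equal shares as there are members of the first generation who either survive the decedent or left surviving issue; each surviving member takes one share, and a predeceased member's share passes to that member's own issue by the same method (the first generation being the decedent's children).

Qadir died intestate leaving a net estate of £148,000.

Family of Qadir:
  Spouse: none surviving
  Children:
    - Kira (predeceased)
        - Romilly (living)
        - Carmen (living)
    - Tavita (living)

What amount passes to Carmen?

Carmen receives £37,000.

The entire £148,000 passes to the descendants.
That amount (£148,000) is divided into 2 shares of £74,000: Tavita takes £74,000; Kira's £74,000 share passes to Kira's issue.
Kira's share (£74,000) is divided into 2 shares of £37,000: Romilly and Carmen each take £37,000.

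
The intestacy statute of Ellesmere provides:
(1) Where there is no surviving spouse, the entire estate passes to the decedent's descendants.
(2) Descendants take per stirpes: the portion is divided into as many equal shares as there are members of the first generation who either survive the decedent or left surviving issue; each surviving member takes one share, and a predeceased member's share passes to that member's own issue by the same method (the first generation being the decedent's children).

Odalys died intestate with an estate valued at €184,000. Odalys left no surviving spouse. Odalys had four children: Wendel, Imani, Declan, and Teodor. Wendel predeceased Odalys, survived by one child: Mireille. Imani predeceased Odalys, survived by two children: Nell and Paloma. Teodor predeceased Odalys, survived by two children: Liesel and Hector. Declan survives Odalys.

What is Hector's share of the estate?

Hector receives €23,000.

The entire €184,000 passes to the descendants.
That amount (€184,000) is divided into 4 shares of €46,000: Declan takes €46,000; Wendel's €46,000 share passes to Wendel's issue; Imani's €46,000 share passes to Imani's issue; Teodor's €46,000 share passes to Teodor's issue.
Wendel's share (€46,000) passes entirely to Mireille.
Imani's share (€46,000) is divided into 2 shares of €23,000: Nell and Paloma each take €23,000.
Teodor's share (€46,000) is divided into 2 shares of €23,000: Liesel and Hector each take €23,000.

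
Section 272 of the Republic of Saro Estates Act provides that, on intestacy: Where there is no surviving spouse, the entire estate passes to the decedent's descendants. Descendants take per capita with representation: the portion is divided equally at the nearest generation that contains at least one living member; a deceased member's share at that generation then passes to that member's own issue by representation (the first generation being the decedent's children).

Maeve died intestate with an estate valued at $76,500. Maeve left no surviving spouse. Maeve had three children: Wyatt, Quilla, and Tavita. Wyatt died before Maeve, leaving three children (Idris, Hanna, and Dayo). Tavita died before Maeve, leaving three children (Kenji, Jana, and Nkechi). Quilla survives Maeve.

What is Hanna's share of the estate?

The entire $76,500 passes to the descendants.
That amount ($76,500) is divided into 3 shares of $25,500: Quilla takes $25,500; Wyatt's $25,500 share passes to Wyatt's issue; Tavita's $25,500 share passes to Tavita's issue.
Wyatt's share ($25,500) is divided into 3 shares of $8,500: Idris, Hanna, and Dayo each take $8,500.
Tavita's share ($25,500) is divided into 3 shares of $8,500: Kenji, Jana, and Nkechi each take $8,500.

Hanna receives $8,500.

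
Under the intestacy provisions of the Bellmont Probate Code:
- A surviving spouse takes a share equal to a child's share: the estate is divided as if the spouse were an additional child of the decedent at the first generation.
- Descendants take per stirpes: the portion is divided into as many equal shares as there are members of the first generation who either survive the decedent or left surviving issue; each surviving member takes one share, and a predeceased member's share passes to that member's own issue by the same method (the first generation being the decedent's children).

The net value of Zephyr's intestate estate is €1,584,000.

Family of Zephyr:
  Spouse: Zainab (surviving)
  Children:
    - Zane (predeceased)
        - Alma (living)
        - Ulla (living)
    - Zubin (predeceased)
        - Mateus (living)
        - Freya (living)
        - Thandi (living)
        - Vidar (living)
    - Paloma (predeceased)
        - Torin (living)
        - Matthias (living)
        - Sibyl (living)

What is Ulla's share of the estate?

Ulla receives €198,000.

The spouse counts as an additional share at the children's level, so there are 4 primary shares of €396,000. Zainab takes one such share (€396,000).
The children's combined portion (€1,188,000) is divided into 3 shares of €396,000: Zane's €396,000 share passes to Zane's issue; Zubin's €396,000 share passes to Zubin's issue; Paloma's €396,000 share passes to Paloma's issue.
Zane's share (€396,000) is divided into 2 shares of €198,000: Alma and Ulla each take €198,000.
Zubin's share (€396,000) is divided into 4 shares of €99,000: Mateus, Freya, Thandi, and Vidar each take €99,000.
Paloma's share (€396,000) is divided into 3 shares of €132,000: Torin, Matthias, and Sibyl each take €132,000.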